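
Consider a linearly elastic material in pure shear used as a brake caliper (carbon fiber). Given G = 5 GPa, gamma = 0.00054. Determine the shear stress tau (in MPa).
Model: a linearly elastic material in pure shear, so tau = G·gamma.
Convert to SI units:
  G = 5 GPa = 5 × 10⁹ Pa
Substitute:
  tau = (5 × 10⁹) × 0.00054
  tau = 2.7 × 10⁶ Pa
Convert: tau = 2.7 × 10⁶ Pa = 2.7 MPa
Final answer: tau = 2.7 MPa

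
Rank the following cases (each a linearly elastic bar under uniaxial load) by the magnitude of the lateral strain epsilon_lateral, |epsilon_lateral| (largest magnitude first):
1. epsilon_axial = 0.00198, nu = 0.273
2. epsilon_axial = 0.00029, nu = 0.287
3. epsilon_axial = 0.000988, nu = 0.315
Model: a linearly elastic bar under uniaxial load, so epsilon_lateral = -nu·epsilon_axial (SI units).
  Case 1: epsilon_lateral = -(0.273 × 0.00198) = -0.0005405
  Case 2: epsilon_lateral = -(0.287 × 0.00029) = -8.323 × 10⁻⁵
  Case 3: epsilon_lateral = -(0.315 × 0.000988) = -0.0003112
Ordering by |epsilon_lateral|: 0.0005405 (case 1) > 0.0003112 (case 3) > 8.323 × 10⁻⁵ (case 2)
Final answer: 1, 3, 2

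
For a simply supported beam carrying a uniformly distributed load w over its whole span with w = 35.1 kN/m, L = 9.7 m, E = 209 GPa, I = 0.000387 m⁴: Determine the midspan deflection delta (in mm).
Model: a simply supported beam carrying a uniformly distributed load w over its whole span, so delta = (5·w·L^4) / (384·E·I).
Convert to SI units:
  w = 35.1 kN/m = 35100 N/m
  E = 209 GPa = 2.09 × 10¹¹ Pa
Substitute:
  delta = (5 × 35100 × 9.7^4) / (384 × (2.09 × 10¹¹) × 0.000387)
  delta = 0.05002 m
Convert: delta = 0.05002 m = 50.02 mm
Final answer: delta = 50.02 mm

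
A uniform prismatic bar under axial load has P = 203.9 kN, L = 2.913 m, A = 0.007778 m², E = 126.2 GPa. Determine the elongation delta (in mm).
Model: a uniform prismatic bar under axial load, so delta = (P·L) / (A·E).
Convert to SI units:
  P = 203.9 kN = 203900 N
  E = 126.2 GPa = 1.262 × 10¹¹ Pa
Substitute:
  delta = (203900 × 2.913) / (0.007778 × (1.262 × 10¹¹))
  delta = 0.0006051 m
Convert: delta = 0.0006051 m = 0.6051 mm
Final answer: delta = 0.6051 mm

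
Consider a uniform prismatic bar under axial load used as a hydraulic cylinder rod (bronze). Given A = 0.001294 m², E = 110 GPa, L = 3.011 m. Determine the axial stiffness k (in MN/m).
Model: a uniform prismatic bar under axial load, so k = (A·E) / L.
Convert to SI units:
  E = 110 GPa = 1.1 × 10¹¹ Pa
Substitute:
  k = (0.001294 × (1.1 × 10¹¹)) / 3.011
  k = 4.727 × 10⁷ N/m
Convert: k = 4.727 × 10⁷ N/m = 47.27 MN/m
Final answer: k = 47.27 MN/m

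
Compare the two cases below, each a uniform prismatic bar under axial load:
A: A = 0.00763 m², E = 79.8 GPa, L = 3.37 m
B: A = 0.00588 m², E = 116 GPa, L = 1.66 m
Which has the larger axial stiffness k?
Model: a uniform prismatic bar under axial load, so k = (A·E) / L (SI units).
  A: k = (0.00763 × (7.98 × 10¹⁰)) / 3.37 = 1.807 × 10⁸ N/m = 180.7 MN/m
  B: k = (0.00588 × (1.16 × 10¹¹)) / 1.66 = 4.109 × 10⁸ N/m = 410.9 MN/m
410.9 MN/m > 180.7 MN/m, so B is larger.
Final answer: B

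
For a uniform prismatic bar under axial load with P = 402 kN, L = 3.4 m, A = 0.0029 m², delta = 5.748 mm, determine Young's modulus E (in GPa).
Model: a uniform prismatic bar under axial load, so delta = (P·L) / (A·E).
Solve for E: E = (P·L) / (delta·A).
Convert to SI units:
  P = 402 kN = 402000 N
  delta = 5.748 mm = 0.005748 m
Substitute:
  E = (402000 × 3.4) / (0.005748 × 0.0029)
  E = 8.2 × 10¹⁰ Pa
Convert: E = 8.2 × 10¹⁰ Pa = 82 GPa
Final answer: E = 82 GPa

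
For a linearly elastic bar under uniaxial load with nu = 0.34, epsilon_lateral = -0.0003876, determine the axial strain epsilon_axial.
Model: a linearly elastic bar under uniaxial load, so epsilon_lateral = -nu·epsilon_axial.
Solve for epsilon_axial: epsilon_axial = -epsilon_lateral / nu.
Substitute:
  epsilon_axial = -(-0.0003876) / 0.34
  epsilon_axial = 0.00114
Final answer: epsilon_axial = 0.00114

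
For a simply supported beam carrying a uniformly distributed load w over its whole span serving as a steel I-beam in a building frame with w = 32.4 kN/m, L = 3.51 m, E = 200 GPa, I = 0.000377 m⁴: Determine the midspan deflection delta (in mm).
Model: a simply supported beam carrying a uniformly distributed load w over its whole span, so delta = (5·w·L^4) / (384·E·I).
Convert to SI units:
  w = 32.4 kN/m = 32400 N/m
  E = 200 GPa = 2 × 10¹¹ Pa
Substitute:
  delta = (5 × 32400 × 3.51^4) / (384 × (2 × 10¹¹) × 0.000377)
  delta = 0.0008493 m
Convert: delta = 0.0008493 m = 0.8493 mm
Final answer: delta = 0.8493 mm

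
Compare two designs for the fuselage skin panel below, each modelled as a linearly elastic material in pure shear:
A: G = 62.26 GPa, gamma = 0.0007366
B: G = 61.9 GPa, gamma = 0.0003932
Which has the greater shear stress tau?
Model: a linearly elastic material in pure shear, so tau = G·gamma (SI units).
  A: tau = (6.226 × 10¹⁰) × 0.0007366 = 4.586 × 10⁷ Pa = 45.86 MPa
  B: tau = (6.19 × 10¹⁰) × 0.0003932 = 2.434 × 10⁷ Pa = 24.34 MPa
45.86 MPa > 24.34 MPa, so A is larger.
Final answer: A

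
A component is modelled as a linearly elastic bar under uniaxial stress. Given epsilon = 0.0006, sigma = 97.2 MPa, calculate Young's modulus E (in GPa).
Model: a linearly elastic bar under uniaxial stress, so sigma = E·epsilon.
Solve for E: E = sigma / epsilon.
Convert to SI units:
  sigma = 97.2 MPa = 9.72 × 10⁷ Pa
Substitute:
  E = (9.72 × 10⁷) / 0.0006
  E = 1.62 × 10¹¹ Pa
Convert: E = 1.62 × 10¹¹ Pa = 162 GPa
Final answer: E = 162 GPa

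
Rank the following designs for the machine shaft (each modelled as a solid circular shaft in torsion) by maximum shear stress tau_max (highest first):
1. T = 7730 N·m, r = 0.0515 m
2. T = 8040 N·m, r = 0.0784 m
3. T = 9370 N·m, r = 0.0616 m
Model: a solid circular shaft in torsion, so tau_max = (2·T) / (π·r^3) (SI units).
  Case 1: tau_max = (2 × 7730) / (π × 0.0515^3) = 3.603 × 10⁷ Pa = 36.03 MPa
  Case 2: tau_max = (2 × 8040) / (π × 0.0784^3) = 1.062 × 10⁷ Pa = 10.62 MPa
  Case 3: tau_max = (2 × 9370) / (π × 0.0616^3) = 2.552 × 10⁷ Pa = 25.52 MPa
Ordering: 36.03 MPa (case 1) > 25.52 MPa (case 3) > 10.62 MPa (case 2)
Final answer: 1, 3, 2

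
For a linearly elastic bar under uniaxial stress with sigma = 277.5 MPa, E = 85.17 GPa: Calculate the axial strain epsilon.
Model: a linearly elastic bar under uniaxial stress, so epsilon = sigma / E.
Convert to SI units:
  sigma = 277.5 MPa = 2.775 × 10⁸ Pa
  E = 85.17 GPa = 8.517 × 10¹⁰ Pa
Substitute:
  epsilon = (2.775 × 10⁸) / (8.517 × 10¹⁰)
  epsilon = 0.003258
Final answer: epsilon = 0.003258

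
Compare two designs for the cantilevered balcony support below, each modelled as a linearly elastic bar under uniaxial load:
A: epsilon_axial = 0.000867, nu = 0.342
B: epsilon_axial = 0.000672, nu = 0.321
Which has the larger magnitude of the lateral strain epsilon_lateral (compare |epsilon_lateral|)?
Model: a linearly elastic bar under uniaxial load, so epsilon_lateral = -nu·epsilon_axial (SI units).
  A: epsilon_lateral = -(0.342 × 0.000867) = -0.0002965
  B: epsilon_lateral = -(0.321 × 0.000672) = -0.0002157
|epsilon_lateral|: A = 0.0002965, B = 0.0002157, so A is larger in magnitude.
Final answer: A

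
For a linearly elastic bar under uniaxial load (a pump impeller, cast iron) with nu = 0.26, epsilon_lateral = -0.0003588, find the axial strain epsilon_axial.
Model: a linearly elastic bar under uniaxial load, so epsilon_lateral = -nu·epsilon_axial.
Solve for epsilon_axial: epsilon_axial = -epsilon_lateral / nu.
Substitute:
  epsilon_axial = -(-0.0003588) / 0.26
  epsilon_axial = 0.00138
Final answer: epsilon_axial = 0.00138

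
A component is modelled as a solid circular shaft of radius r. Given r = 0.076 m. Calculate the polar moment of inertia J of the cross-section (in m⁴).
Model: a solid circular shaft of radius r, so J = (π·r^4) / 2.
Substitute:
  J = (π × 0.076^4) / 2
  J = 5.241 × 10⁻⁵ m⁴
Final answer: J = 5.241 × 10⁻⁵ m⁴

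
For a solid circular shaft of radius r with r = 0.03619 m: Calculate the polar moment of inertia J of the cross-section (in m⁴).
Model: a solid circular shaft of radius r, so J = (π·r^4) / 2.
Substitute:
  J = (π × 0.03619^4) / 2
  J = 2.694 × 10⁻⁶ m⁴
Final answer: J = 2.694 × 10⁻⁶ m⁴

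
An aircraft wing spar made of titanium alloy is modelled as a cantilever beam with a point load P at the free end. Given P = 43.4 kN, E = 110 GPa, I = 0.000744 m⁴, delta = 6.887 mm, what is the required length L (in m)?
Model: a cantilever beam with a point load P at the free end, so delta = (P·L^3) / (3·E·I).
Solve for L: L = ((3·delta·E·I) / P)^(1/3).
Convert to SI units:
  P = 43.4 kN = 43400 N
  E = 110 GPa = 1.1 × 10¹¹ Pa
  delta = 6.887 mm = 0.006887 m
Substitute:
  L = ((3 × 0.006887 × (1.1 × 10¹¹) × 0.000744) / 43400)^(1/3)
  L = 3.39 m
Final answer: L = 3.39 m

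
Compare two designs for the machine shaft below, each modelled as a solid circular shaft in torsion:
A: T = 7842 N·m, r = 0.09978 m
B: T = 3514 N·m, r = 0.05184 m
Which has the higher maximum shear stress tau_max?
Model: a solid circular shaft in torsion, so tau_max = (2·T) / (π·r^3) (SI units).
  A: tau_max = (2 × 7842) / (π × 0.09978^3) = 5.025 × 10⁶ Pa = 5.025 MPa
  B: tau_max = (2 × 3514) / (π × 0.05184^3) = 1.606 × 10⁷ Pa = 16.06 MPa
16.06 MPa > 5.025 MPa, so B is larger.
Final answer: B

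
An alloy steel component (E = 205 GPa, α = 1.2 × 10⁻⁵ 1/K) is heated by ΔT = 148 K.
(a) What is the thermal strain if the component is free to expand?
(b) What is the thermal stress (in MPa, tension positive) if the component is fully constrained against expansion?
(a) Free thermal strain ε_th = α·ΔT = (1.2 × 10⁻⁵) × 148 = 0.001776
(b) Fully constrained, the expansion is suppressed, so σ = -E·α·ΔT. Convert E = 205 GPa = 2.05 × 10¹¹ Pa.
  σ = -(2.05 × 10¹¹) × (1.2 × 10⁻⁵) × 148 = -3.641 × 10⁸ Pa = -364.1 MPa (compressive)
Final answer: (a) ε_th = 0.001776, (b) σ = -364.1 MPa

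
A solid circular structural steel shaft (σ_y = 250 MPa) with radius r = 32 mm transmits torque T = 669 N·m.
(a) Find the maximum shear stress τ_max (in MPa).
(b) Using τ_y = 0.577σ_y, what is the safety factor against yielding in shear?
(a) For a solid circular shaft, τ_max = T·r/J with J = π·r^4/2, i.e. τ_max = 2·T / (π·r^3). Convert r = 32 mm = 0.032 m.
  τ_max = (2 × 669) / (π × 0.032^3) = 1.3 × 10⁷ Pa = 13 MPa
(b) τ_y = 0.577 × 250 = 144.25 MPa
  SF = τ_y/τ_max = 144.25 / 13 = 11.1
Final answer: (a) τ_max = 13 MPa, (b) SF = 11.1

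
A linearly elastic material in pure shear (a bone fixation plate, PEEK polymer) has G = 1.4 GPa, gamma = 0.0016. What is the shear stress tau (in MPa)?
Model: a linearly elastic material in pure shear, so tau = G·gamma.
Convert to SI units:
  G = 1.4 GPa = 1.4 × 10⁹ Pa
Substitute:
  tau = (1.4 × 10⁹) × 0.0016
  tau = 2.24 × 10⁶ Pa
Convert: tau = 2.24 × 10⁶ Pa = 2.24 MPa
Final answer: tau = 2.24 MPa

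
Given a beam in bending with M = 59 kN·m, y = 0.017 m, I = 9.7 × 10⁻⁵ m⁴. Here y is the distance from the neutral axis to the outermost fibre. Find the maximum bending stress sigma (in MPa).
Model: a beam in bending, so sigma = (M·y) / I.
Convert to SI units:
  M = 59 kN·m = 59000 N·m
Substitute:
  sigma = (59000 × 0.017) / (9.7 × 10⁻⁵)
  sigma = 1.034 × 10⁷ Pa
Convert: sigma = 1.034 × 10⁷ Pa = 10.34 MPa
Final answer: sigma = 10.34 MPa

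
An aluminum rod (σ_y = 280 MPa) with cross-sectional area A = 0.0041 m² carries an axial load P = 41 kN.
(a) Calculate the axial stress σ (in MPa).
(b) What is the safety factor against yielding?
(a) Axial stress σ = P/A. Convert P = 41 kN = 41000 N.
  σ = 41000 / 0.0041 = 1 × 10⁷ Pa = 10 MPa
(b) Safety factor SF = σ_y/σ = 280 / 10 = 28
Final answer: (a) σ = 10 MPa, (b) SF = 28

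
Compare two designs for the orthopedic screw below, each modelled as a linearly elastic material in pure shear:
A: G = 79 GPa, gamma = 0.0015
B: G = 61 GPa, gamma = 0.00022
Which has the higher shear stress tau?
Model: a linearly elastic material in pure shear, so tau = G·gamma (SI units).
  A: tau = (7.9 × 10¹⁰) × 0.0015 = 1.185 × 10⁸ Pa = 118.5 MPa
  B: tau = (6.1 × 10¹⁰) × 0.00022 = 1.342 × 10⁷ Pa = 13.42 MPa
118.5 MPa > 13.42 MPa, so A is larger.
Final answer: A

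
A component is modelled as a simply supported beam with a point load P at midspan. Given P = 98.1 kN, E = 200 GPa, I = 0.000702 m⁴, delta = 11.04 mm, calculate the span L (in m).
Model: a simply supported beam with a point load P at midspan, so delta = (P·L^3) / (48·E·I).
Solve for L: L = ((48·delta·E·I) / P)^(1/3).
Convert to SI units:
  P = 98.1 kN = 98100 N
  E = 200 GPa = 2 × 10¹¹ Pa
  delta = 11.04 mm = 0.01104 m
Substitute:
  L = ((48 × 0.01104 × (2 × 10¹¹) × 0.000702) / 98100)^(1/3)
  L = 9.119 m
Final answer: L = 9.119 m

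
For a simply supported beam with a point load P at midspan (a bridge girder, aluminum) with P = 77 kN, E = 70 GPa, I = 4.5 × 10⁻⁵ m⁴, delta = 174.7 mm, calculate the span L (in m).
Model: a simply supported beam with a point load P at midspan, so delta = (P·L^3) / (48·E·I).
Solve for L: L = ((48·delta·E·I) / P)^(1/3).
Convert to SI units:
  P = 77 kN = 77000 N
  E = 70 GPa = 7 × 10¹⁰ Pa
  delta = 174.7 mm = 0.1747 m
Substitute:
  L = ((48 × 0.1747 × (7 × 10¹⁰) × (4.5 × 10⁻⁵)) / 77000)^(1/3)
  L = 7 m
Final answer: L = 7 m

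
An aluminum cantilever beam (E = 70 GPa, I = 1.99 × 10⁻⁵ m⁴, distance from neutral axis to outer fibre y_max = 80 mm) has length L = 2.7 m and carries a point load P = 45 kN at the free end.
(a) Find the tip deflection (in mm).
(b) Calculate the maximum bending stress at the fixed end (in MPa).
(a) Tip deflection of a cantilever with an end point load: δ = P·L^3 / (3·E·I). Convert P = 45 kN = 45000 N, E = 70 GPa = 7 × 10¹⁰ Pa.
  δ = (45000 × 2.7^3) / (3 × (7 × 10¹⁰) × (1.99 × 10⁻⁵)) = 0.2119 m = 211.9 mm
(b) Maximum bending moment at the fixed end: M = P·L = 45000 × 2.7 = 121500 N·m. Convert y_max = 80 mm = 0.08 m.
  σ = M·y_max / I = (121500 × 0.08) / (1.99 × 10⁻⁵) = 4.884 × 10⁸ Pa = 488.4 MPa
Final answer: (a) δ = 211.9 mm, (b) σ = 488.4 MPa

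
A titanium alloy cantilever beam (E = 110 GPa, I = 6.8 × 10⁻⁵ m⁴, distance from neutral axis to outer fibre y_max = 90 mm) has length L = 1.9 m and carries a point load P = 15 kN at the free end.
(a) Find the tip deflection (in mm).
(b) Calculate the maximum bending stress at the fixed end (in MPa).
(a) Tip deflection of a cantilever with an end point load: δ = P·L^3 / (3·E·I). Convert P = 15 kN = 15000 N, E = 110 GPa = 1.1 × 10¹¹ Pa.
  δ = (15000 × 1.9^3) / (3 × (1.1 × 10¹¹) × (6.8 × 10⁻⁵)) = 0.004585 m = 4.585 mm
(b) Maximum bending moment at the fixed end: M = P·L = 15000 × 1.9 = 28500 N·m. Convert y_max = 90 mm = 0.09 m.
  σ = M·y_max / I = (28500 × 0.09) / (6.8 × 10⁻⁵) = 3.772 × 10⁷ Pa = 37.72 MPa
Final answer: (a) δ = 4.585 mm, (b) σ = 37.72 MPa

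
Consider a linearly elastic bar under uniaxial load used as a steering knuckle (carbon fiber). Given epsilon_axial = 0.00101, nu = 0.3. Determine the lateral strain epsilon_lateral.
Model: a linearly elastic bar under uniaxial load, so epsilon_lateral = -nu·epsilon_axial.
Substitute:
  epsilon_lateral = -(0.3 × 0.00101)
  epsilon_lateral = -0.000303
Final answer: epsilon_lateral = -0.000303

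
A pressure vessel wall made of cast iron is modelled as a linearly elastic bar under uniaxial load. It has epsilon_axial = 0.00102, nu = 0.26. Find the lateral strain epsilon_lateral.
Model: a linearly elastic bar under uniaxial load, so epsilon_lateral = -nu·epsilon_axial.
Substitute:
  epsilon_lateral = -(0.26 × 0.00102)
  epsilon_lateral = -0.0002652
Final answer: epsilon_lateral = -0.0002652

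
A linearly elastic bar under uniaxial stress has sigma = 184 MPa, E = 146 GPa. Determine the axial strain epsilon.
Model: a linearly elastic bar under uniaxial stress, so epsilon = sigma / E.
Convert to SI units:
  sigma = 184 MPa = 1.84 × 10⁸ Pa
  E = 146 GPa = 1.46 × 10¹¹ Pa
Substitute:
  epsilon = (1.84 × 10⁸) / (1.46 × 10¹¹)
  epsilon = 0.00126
Final answer: epsilon = 0.00126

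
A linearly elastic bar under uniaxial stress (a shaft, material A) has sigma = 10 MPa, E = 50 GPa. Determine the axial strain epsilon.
Model: a linearly elastic bar under uniaxial stress, so epsilon = sigma / E.
Convert to SI units:
  sigma = 10 MPa = 1 × 10⁷ Pa
  E = 50 GPa = 5 × 10¹⁰ Pa
Substitute:
  epsilon = (1 × 10⁷) / (5 × 10¹⁰)
  epsilon = 0.0002
Final answer: epsilon = 0.0002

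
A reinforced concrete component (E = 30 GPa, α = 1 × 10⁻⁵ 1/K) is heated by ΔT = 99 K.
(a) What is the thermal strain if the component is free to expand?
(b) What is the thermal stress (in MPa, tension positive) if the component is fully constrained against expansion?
(a) Free thermal strain ε_th = α·ΔT = (1 × 10⁻⁵) × 99 = 0.00099
(b) Fully constrained, the expansion is suppressed, so σ = -E·α·ΔT. Convert E = 30 GPa = 3 × 10¹⁰ Pa.
  σ = -(3 × 10¹⁰) × (1 × 10⁻⁵) × 99 = -2.97 × 10⁷ Pa = -29.7 MPa (compressive)
Final answer: (a) ε_th = 0.00099, (b) σ = -29.7 MPa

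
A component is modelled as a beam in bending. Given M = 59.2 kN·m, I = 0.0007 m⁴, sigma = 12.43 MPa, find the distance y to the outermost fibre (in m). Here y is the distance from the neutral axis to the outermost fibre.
Model: a beam in bending, so sigma = (M·y) / I.
Solve for y: y = (sigma·I) / M.
Convert to SI units:
  M = 59.2 kN·m = 59200 N·m
  sigma = 12.43 MPa = 1.243 × 10⁷ Pa
Substitute:
  y = ((1.243 × 10⁷) × 0.0007) / 59200
  y = 0.147 m
Final answer: y = 0.147 m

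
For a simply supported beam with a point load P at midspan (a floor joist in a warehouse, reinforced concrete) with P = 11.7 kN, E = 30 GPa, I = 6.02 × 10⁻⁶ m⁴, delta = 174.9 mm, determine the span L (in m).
Model: a simply supported beam with a point load P at midspan, so delta = (P·L^3) / (48·E·I).
Solve for L: L = ((48·delta·E·I) / P)^(1/3).
Convert to SI units:
  P = 11.7 kN = 11700 N
  E = 30 GPa = 3 × 10¹⁰ Pa
  delta = 174.9 mm = 0.1749 m
Substitute:
  L = ((48 × 0.1749 × (3 × 10¹⁰) × (6.02 × 10⁻⁶)) / 11700)^(1/3)
  L = 5.06 m
Final answer: L = 5.06 m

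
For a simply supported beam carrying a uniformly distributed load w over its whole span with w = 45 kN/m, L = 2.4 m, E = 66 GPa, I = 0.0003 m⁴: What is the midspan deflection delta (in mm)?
Model: a simply supported beam carrying a uniformly distributed load w over its whole span, so delta = (5·w·L^4) / (384·E·I).
Convert to SI units:
  w = 45 kN/m = 45000 N/m
  E = 66 GPa = 6.6 × 10¹⁰ Pa
Substitute:
  delta = (5 × 45000 × 2.4^4) / (384 × (6.6 × 10¹⁰) × 0.0003)
  delta = 0.0009818 m
Convert: delta = 0.0009818 m = 0.9818 mm
Final answer: delta = 0.9818 mm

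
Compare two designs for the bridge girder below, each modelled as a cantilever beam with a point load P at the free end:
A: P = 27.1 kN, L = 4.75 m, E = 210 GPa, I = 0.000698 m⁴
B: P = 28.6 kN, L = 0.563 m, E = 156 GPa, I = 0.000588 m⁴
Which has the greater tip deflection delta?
Model: a cantilever beam with a point load P at the free end, so delta = (P·L^3) / (3·E·I) (SI units).
  A: delta = (27100 × 4.75^3) / (3 × (2.1 × 10¹¹) × 0.000698) = 0.006605 m = 6.605 mm
  B: delta = (28600 × 0.563^3) / (3 × (1.56 × 10¹¹) × 0.000588) = 1.855 × 10⁻⁵ m = 0.01855 mm
6.605 mm > 0.01855 mm, so A is larger.
Final answer: A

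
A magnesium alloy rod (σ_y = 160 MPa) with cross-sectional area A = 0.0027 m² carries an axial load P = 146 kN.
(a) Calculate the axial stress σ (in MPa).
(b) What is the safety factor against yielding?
(a) Axial stress σ = P/A. Convert P = 146 kN = 146000 N.
  σ = 146000 / 0.0027 = 5.407 × 10⁷ Pa = 54.07 MPa
(b) Safety factor SF = σ_y/σ = 160 / 54.07 = 2.959
Final answer: (a) σ = 54.07 MPa, (b) SF = 2.959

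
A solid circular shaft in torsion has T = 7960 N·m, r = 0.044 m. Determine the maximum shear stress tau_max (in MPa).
Model: a solid circular shaft in torsion, so tau_max = (2·T) / (π·r^3).
Substitute:
  tau_max = (2 × 7960) / (π × 0.044^3)
  tau_max = 5.949 × 10⁷ Pa
Convert: tau_max = 5.949 × 10⁷ Pa = 59.49 MPa
Final answer: tau_max = 59.49 MPa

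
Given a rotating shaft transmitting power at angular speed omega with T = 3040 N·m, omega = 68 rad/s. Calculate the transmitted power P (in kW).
Model: a rotating shaft transmitting power at angular speed omega, so P = T·omega.
Substitute:
  P = 3040 × 68
  P = 206700 W
Convert: P = 206700 W = 206.7 kW
Final answer: P = 206.7 kW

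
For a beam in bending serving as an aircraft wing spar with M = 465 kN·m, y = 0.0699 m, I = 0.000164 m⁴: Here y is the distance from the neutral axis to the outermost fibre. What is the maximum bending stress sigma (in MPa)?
Model: a beam in bending, so sigma = (M·y) / I.
Convert to SI units:
  M = 465 kN·m = 465000 N·m
Substitute:
  sigma = (465000 × 0.0699) / 0.000164
  sigma = 1.982 × 10⁸ Pa
Convert: sigma = 1.982 × 10⁸ Pa = 198.2 MPa
Final answer: sigma = 198.2 MPa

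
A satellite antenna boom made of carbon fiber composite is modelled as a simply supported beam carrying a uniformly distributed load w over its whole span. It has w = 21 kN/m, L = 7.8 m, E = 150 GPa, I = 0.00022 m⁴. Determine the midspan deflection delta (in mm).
Model: a simply supported beam carrying a uniformly distributed load w over its whole span, so delta = (5·w·L^4) / (384·E·I).
Convert to SI units:
  w = 21 kN/m = 21000 N/m
  E = 150 GPa = 1.5 × 10¹¹ Pa
Substitute:
  delta = (5 × 21000 × 7.8^4) / (384 × (1.5 × 10¹¹) × 0.00022)
  delta = 0.03067 m
Convert: delta = 0.03067 m = 30.67 mm
Final answer: delta = 30.67 mm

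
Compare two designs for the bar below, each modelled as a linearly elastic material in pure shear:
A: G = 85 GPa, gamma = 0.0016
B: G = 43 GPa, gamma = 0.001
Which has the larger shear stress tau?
Model: a linearly elastic material in pure shear, so tau = G·gamma (SI units).
  A: tau = (8.5 × 10¹⁰) × 0.0016 = 1.36 × 10⁸ Pa = 136 MPa
  B: tau = (4.3 × 10¹⁰) × 0.001 = 4.3 × 10⁷ Pa = 43 MPa
136 MPa > 43 MPa, so A is larger.
Final answer: A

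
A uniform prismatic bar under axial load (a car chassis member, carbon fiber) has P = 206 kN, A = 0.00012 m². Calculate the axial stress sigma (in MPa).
Model: a uniform prismatic bar under axial load, so sigma = P / A.
Convert to SI units:
  P = 206 kN = 206000 N
Substitute:
  sigma = 206000 / 0.00012
  sigma = 1.717 × 10⁹ Pa
Convert: sigma = 1.717 × 10⁹ Pa = 1717 MPa
Final answer: sigma = 1717 MPa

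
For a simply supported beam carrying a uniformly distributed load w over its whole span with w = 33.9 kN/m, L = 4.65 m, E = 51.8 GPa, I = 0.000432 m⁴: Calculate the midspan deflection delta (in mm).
Model: a simply supported beam carrying a uniformly distributed load w over its whole span, so delta = (5·w·L^4) / (384·E·I).
Convert to SI units:
  w = 33.9 kN/m = 33900 N/m
  E = 51.8 GPa = 5.18 × 10¹⁰ Pa
Substitute:
  delta = (5 × 33900 × 4.65^4) / (384 × (5.18 × 10¹⁰) × 0.000432)
  delta = 0.009222 m
Convert: delta = 0.009222 m = 9.222 mm
Final answer: delta = 9.222 mm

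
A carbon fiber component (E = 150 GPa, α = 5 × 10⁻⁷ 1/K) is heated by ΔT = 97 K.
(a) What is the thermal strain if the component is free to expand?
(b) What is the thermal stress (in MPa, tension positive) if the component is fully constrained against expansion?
(a) Free thermal strain ε_th = α·ΔT = (5 × 10⁻⁷) × 97 = 4.85 × 10⁻⁵
(b) Fully constrained, the expansion is suppressed, so σ = -E·α·ΔT. Convert E = 150 GPa = 1.5 × 10¹¹ Pa.
  σ = -(1.5 × 10¹¹) × (5 × 10⁻⁷) × 97 = -7.275 × 10⁶ Pa = -7.275 MPa (compressive)
Final answer: (a) ε_th = 4.85 × 10⁻⁵, (b) σ = -7.275 MPa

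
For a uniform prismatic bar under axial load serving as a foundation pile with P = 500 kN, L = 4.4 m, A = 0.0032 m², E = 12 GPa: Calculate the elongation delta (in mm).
Model: a uniform prismatic bar under axial load, so delta = (P·L) / (A·E).
Convert to SI units:
  P = 500 kN = 500000 N
  E = 12 GPa = 1.2 × 10¹⁰ Pa
Substitute:
  delta = (500000 × 4.4) / (0.0032 × (1.2 × 10¹⁰))
  delta = 0.05729 m
Convert: delta = 0.05729 m = 57.29 mm
Final answer: delta = 57.29 mm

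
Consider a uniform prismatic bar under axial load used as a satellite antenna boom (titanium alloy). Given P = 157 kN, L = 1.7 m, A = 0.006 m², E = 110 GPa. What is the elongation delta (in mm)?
Model: a uniform prismatic bar under axial load, so delta = (P·L) / (A·E).
Convert to SI units:
  P = 157 kN = 157000 N
  E = 110 GPa = 1.1 × 10¹¹ Pa
Substitute:
  delta = (157000 × 1.7) / (0.006 × (1.1 × 10¹¹))
  delta = 0.0004044 m
Convert: delta = 0.0004044 m = 0.4044 mm
Final answer: delta = 0.4044 mm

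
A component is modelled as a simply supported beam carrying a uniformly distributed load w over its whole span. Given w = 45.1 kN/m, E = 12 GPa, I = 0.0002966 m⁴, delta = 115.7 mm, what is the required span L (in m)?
Model: a simply supported beam carrying a uniformly distributed load w over its whole span, so delta = (5·w·L^4) / (384·E·I).
Solve for L: L = ((384·delta·E·I) / (5·w))^(1/4).
Convert to SI units:
  w = 45.1 kN/m = 45100 N/m
  E = 12 GPa = 1.2 × 10¹⁰ Pa
  delta = 115.7 mm = 0.1157 m
Substitute:
  L = ((384 × 0.1157 × (1.2 × 10¹⁰) × 0.0002966) / (5 × 45100))^(1/4)
  L = 5.146 m
Final answer: L = 5.146 m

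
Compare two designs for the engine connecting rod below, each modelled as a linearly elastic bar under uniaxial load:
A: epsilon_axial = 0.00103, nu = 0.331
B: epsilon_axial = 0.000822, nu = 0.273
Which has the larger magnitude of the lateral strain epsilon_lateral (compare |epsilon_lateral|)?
Model: a linearly elastic bar under uniaxial load, so epsilon_lateral = -nu·epsilon_axial (SI units).
  A: epsilon_lateral = -(0.331 × 0.00103) = -0.0003409
  B: epsilon_lateral = -(0.273 × 0.000822) = -0.0002244
|epsilon_lateral|: A = 0.0003409, B = 0.0002244, so A is larger in magnitude.
Final answer: A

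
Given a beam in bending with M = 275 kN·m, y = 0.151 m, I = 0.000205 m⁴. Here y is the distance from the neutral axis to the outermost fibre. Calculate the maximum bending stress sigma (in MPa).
Model: a beam in bending, so sigma = (M·y) / I.
Convert to SI units:
  M = 275 kN·m = 275000 N·m
Substitute:
  sigma = (275000 × 0.151) / 0.000205
  sigma = 2.026 × 10⁸ Pa
Convert: sigma = 2.026 × 10⁸ Pa = 202.6 MPa
Final answer: sigma = 202.6 MPa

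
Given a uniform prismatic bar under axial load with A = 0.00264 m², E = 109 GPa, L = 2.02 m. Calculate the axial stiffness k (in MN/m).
Model: a uniform prismatic bar under axial load, so k = (A·E) / L.
Convert to SI units:
  E = 109 GPa = 1.09 × 10¹¹ Pa
Substitute:
  k = (0.00264 × (1.09 × 10¹¹)) / 2.02
  k = 1.425 × 10⁸ N/m
Convert: k = 1.425 × 10⁸ N/m = 142.5 MN/m
Final answer: k = 142.5 MN/m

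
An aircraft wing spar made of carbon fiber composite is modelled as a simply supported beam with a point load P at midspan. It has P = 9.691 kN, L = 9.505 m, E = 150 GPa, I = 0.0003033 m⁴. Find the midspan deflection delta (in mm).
Model: a simply supported beam with a point load P at midspan, so delta = (P·L^3) / (48·E·I).
Convert to SI units:
  P = 9.691 kN = 9691 N
  E = 150 GPa = 1.5 × 10¹¹ Pa
Substitute:
  delta = (9691 × 9.505^3) / (48 × (1.5 × 10¹¹) × 0.0003033)
  delta = 0.003811 m
Convert: delta = 0.003811 m = 3.811 mm
Final answer: delta = 3.811 mm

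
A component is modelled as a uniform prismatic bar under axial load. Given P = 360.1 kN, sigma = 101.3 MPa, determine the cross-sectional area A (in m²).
Model: a uniform prismatic bar under axial load, so sigma = P / A.
Solve for A: A = P / sigma.
Convert to SI units:
  P = 360.1 kN = 360100 N
  sigma = 101.3 MPa = 1.013 × 10⁸ Pa
Substitute:
  A = 360100 / (1.013 × 10⁸)
  A = 0.003555 m²
Final answer: A = 0.003555 m²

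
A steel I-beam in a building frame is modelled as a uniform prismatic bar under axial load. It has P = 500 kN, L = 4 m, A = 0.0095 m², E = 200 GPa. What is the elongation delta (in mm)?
Model: a uniform prismatic bar under axial load, so delta = (P·L) / (A·E).
Convert to SI units:
  P = 500 kN = 500000 N
  E = 200 GPa = 2 × 10¹¹ Pa
Substitute:
  delta = (500000 × 4) / (0.0095 × (2 × 10¹¹))
  delta = 0.001053 m
Convert: delta = 0.001053 m = 1.053 mm
Final answer: delta = 1.053 mm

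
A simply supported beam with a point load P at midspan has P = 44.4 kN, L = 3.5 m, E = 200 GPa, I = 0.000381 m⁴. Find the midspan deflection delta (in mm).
Model: a simply supported beam with a point load P at midspan, so delta = (P·L^3) / (48·E·I).
Convert to SI units:
  P = 44.4 kN = 44400 N
  E = 200 GPa = 2 × 10¹¹ Pa
Substitute:
  delta = (44400 × 3.5^3) / (48 × (2 × 10¹¹) × 0.000381)
  delta = 0.0005205 m
Convert: delta = 0.0005205 m = 0.5205 mm
Final answer: delta = 0.5205 mm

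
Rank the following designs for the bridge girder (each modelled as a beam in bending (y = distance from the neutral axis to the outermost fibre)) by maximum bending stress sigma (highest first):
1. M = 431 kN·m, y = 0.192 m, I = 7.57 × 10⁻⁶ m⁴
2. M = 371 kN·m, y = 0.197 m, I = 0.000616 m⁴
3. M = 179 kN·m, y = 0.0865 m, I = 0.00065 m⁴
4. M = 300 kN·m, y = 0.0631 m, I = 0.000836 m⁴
Model: a beam in bending (y = distance from the neutral axis to the outermost fibre), so sigma = (M·y) / I (SI units).
  Case 1: sigma = (431000 × 0.192) / (7.57 × 10⁻⁶) = 1.093 × 10¹⁰ Pa = 10930 MPa
  Case 2: sigma = (371000 × 0.197) / 0.000616 = 1.186 × 10⁸ Pa = 118.6 MPa
  Case 3: sigma = (179000 × 0.0865) / 0.00065 = 2.382 × 10⁷ Pa = 23.82 MPa
  Case 4: sigma = (300000 × 0.0631) / 0.000836 = 2.264 × 10⁷ Pa = 22.64 MPa
Ordering: 10930 MPa (case 1) > 118.6 MPa (case 2) > 23.82 MPa (case 3) > 22.64 MPa (case 4)
Final answer: 1, 2, 3, 4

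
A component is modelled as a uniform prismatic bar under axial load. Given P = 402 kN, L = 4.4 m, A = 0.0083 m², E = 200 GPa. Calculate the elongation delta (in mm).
Model: a uniform prismatic bar under axial load, so delta = (P·L) / (A·E).
Convert to SI units:
  P = 402 kN = 402000 N
  E = 200 GPa = 2 × 10¹¹ Pa
Substitute:
  delta = (402000 × 4.4) / (0.0083 × (2 × 10¹¹))
  delta = 0.001066 m
Convert: delta = 0.001066 m = 1.066 mm
Final answer: delta = 1.066 mm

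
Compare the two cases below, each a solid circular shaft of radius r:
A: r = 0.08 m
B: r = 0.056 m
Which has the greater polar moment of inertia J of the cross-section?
Model: a solid circular shaft of radius r, so J = (π·r^4) / 2 (SI units).
  A: J = (π × 0.08^4) / 2 = 6.434 × 10⁻⁵ m⁴
  B: J = (π × 0.056^4) / 2 = 1.545 × 10⁻⁵ m⁴
6.434 × 10⁻⁵ m⁴ > 1.545 × 10⁻⁵ m⁴, so A is larger.
Final answer: A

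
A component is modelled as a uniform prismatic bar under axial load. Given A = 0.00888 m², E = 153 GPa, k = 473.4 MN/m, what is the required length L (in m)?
Model: a uniform prismatic bar under axial load, so k = (A·E) / L.
Solve for L: L = (A·E) / k.
Convert to SI units:
  E = 153 GPa = 1.53 × 10¹¹ Pa
  k = 473.4 MN/m = 4.734 × 10⁸ N/m
Substitute:
  L = (0.00888 × (1.53 × 10¹¹)) / (4.734 × 10⁸)
  L = 2.87 m
Final answer: L = 2.87 m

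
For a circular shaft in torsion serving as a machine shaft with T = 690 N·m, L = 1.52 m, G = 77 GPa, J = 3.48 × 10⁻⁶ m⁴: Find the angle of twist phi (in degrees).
Model: a circular shaft in torsion, so phi = (T·L) / (G·J).
Convert to SI units:
  G = 77 GPa = 7.7 × 10¹⁰ Pa
Substitute:
  phi = (690 × 1.52) / ((7.7 × 10¹⁰) × (3.48 × 10⁻⁶))
  phi = 0.003914 rad
Convert to degrees: phi = 0.003914 × 180/π = 0.2243°
Final answer: phi = 0.2243°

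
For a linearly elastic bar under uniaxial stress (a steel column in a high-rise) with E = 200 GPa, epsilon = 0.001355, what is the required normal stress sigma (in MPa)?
Model: a linearly elastic bar under uniaxial stress, so epsilon = sigma / E.
Solve for sigma: sigma = epsilon·E.
Convert to SI units:
  E = 200 GPa = 2 × 10¹¹ Pa
Substitute:
  sigma = 0.001355 × (2 × 10¹¹)
  sigma = 2.71 × 10⁸ Pa
Convert: sigma = 2.71 × 10⁸ Pa = 271 MPa
Final answer: sigma = 271 MPa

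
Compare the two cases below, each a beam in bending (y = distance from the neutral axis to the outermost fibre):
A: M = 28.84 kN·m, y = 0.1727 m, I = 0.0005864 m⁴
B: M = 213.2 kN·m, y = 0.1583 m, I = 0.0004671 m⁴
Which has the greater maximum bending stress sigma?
Model: a beam in bending (y = distance from the neutral axis to the outermost fibre), so sigma = (M·y) / I (SI units).
  A: sigma = (28840 × 0.1727) / 0.0005864 = 8.494 × 10⁶ Pa = 8.494 MPa
  B: sigma = (213200 × 0.1583) / 0.0004671 = 7.225 × 10⁷ Pa = 72.25 MPa
72.25 MPa > 8.494 MPa, so B is larger.
Final answer: B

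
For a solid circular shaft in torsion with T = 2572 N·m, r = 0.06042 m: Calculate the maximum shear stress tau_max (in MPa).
Model: a solid circular shaft in torsion, so tau_max = (2·T) / (π·r^3).
Substitute:
  tau_max = (2 × 2572) / (π × 0.06042^3)
  tau_max = 7.424 × 10⁶ Pa
Convert: tau_max = 7.424 × 10⁶ Pa = 7.424 MPa
Final answer: tau_max = 7.424 MPa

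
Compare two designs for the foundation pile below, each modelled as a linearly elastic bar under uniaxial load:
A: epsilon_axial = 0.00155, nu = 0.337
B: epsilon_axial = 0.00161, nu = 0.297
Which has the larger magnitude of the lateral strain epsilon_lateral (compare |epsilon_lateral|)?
Model: a linearly elastic bar under uniaxial load, so epsilon_lateral = -nu·epsilon_axial (SI units).
  A: epsilon_lateral = -(0.337 × 0.00155) = -0.0005223
  B: epsilon_lateral = -(0.297 × 0.00161) = -0.0004782
|epsilon_lateral|: A = 0.0005223, B = 0.0004782, so A is larger in magnitude.
Final answer: A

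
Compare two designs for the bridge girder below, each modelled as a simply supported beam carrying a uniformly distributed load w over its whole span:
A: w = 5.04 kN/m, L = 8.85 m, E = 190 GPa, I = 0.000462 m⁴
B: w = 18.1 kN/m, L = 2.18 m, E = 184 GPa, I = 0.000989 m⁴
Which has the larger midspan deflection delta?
Model: a simply supported beam carrying a uniformly distributed load w over its whole span, so delta = (5·w·L^4) / (384·E·I) (SI units).
  A: delta = (5 × 5040 × 8.85^4) / (384 × (1.9 × 10¹¹) × 0.000462) = 0.004586 m = 4.586 mm
  B: delta = (5 × 18100 × 2.18^4) / (384 × (1.84 × 10¹¹) × 0.000989) = 2.925 × 10⁻⁵ m = 0.02925 mm
4.586 mm > 0.02925 mm, so A is larger.
Final answer: A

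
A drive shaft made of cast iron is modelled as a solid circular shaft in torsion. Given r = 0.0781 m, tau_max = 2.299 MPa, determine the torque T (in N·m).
Model: a solid circular shaft in torsion, so tau_max = (2·T) / (π·r^3).
Solve for T: T = (π·tau_max·r^3) / 2.
Convert to SI units:
  tau_max = 2.299 MPa = 2.299 × 10⁶ Pa
Substitute:
  T = (π × (2.299 × 10⁶) × 0.0781^3) / 2
  T = 1720 N·m
Final answer: T = 1720 N·m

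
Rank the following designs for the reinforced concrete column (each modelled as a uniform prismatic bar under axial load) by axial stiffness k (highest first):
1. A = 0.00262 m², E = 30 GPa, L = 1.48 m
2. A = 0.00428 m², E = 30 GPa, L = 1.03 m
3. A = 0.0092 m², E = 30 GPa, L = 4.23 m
Model: a uniform prismatic bar under axial load, so k = (A·E) / L (SI units).
  Case 1: k = (0.00262 × (3 × 10¹⁰)) / 1.48 = 5.311 × 10⁷ N/m = 53.11 MN/m
  Case 2: k = (0.00428 × (3 × 10¹⁰)) / 1.03 = 1.247 × 10⁸ N/m = 124.7 MN/m
  Case 3: k = (0.0092 × (3 × 10¹⁰)) / 4.23 = 6.525 × 10⁷ N/m = 65.25 MN/m
Ordering: 124.7 MN/m (case 2) > 65.25 MN/m (case 3) > 53.11 MN/m (case 1)
Final answer: 2, 3, 1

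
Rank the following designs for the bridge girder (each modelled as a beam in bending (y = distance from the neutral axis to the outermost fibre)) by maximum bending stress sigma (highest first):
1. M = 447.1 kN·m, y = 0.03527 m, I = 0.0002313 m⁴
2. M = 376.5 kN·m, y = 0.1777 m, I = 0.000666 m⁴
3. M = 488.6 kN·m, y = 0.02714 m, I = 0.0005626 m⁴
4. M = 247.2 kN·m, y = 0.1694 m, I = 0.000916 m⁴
Model: a beam in bending (y = distance from the neutral axis to the outermost fibre), so sigma = (M·y) / I (SI units).
  Case 1: sigma = (447100 × 0.03527) / 0.0002313 = 6.818 × 10⁷ Pa = 68.18 MPa
  Case 2: sigma = (376500 × 0.1777) / 0.000666 = 1.005 × 10⁸ Pa = 100.5 MPa
  Case 3: sigma = (488600 × 0.02714) / 0.0005626 = 2.357 × 10⁷ Pa = 23.57 MPa
  Case 4: sigma = (247200 × 0.1694) / 0.000916 = 4.572 × 10⁷ Pa = 45.72 MPa
Ordering: 100.5 MPa (case 2) > 68.18 MPa (case 1) > 45.72 MPa (case 4) > 23.57 MPa (case 3)
Final answer: 2, 1, 4, 3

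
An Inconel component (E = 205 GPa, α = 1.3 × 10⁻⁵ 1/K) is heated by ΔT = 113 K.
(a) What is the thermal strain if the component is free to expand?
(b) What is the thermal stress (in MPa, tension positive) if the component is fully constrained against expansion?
(a) Free thermal strain ε_th = α·ΔT = (1.3 × 10⁻⁵) × 113 = 0.001469
(b) Fully constrained, the expansion is suppressed, so σ = -E·α·ΔT. Convert E = 205 GPa = 2.05 × 10¹¹ Pa.
  σ = -(2.05 × 10¹¹) × (1.3 × 10⁻⁵) × 113 = -3.011 × 10⁸ Pa = -301.1 MPa (compressive)
Final answer: (a) ε_th = 0.001469, (b) σ = -301.1 MPa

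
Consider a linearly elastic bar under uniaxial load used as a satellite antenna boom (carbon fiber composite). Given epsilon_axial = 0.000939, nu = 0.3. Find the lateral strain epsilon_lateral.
Model: a linearly elastic bar under uniaxial load, so epsilon_lateral = -nu·epsilon_axial.
Substitute:
  epsilon_lateral = -(0.3 × 0.000939)
  epsilon_lateral = -0.0002817
Final answer: epsilon_lateral = -0.0002817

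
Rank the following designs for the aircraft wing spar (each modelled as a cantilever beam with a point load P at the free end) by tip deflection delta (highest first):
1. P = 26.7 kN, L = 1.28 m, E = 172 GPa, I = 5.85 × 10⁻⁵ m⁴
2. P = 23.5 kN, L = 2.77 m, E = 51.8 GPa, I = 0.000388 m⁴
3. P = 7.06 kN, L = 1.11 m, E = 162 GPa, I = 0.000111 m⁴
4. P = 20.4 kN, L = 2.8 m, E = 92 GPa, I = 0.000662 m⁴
Model: a cantilever beam with a point load P at the free end, so delta = (P·L^3) / (3·E·I) (SI units).
  Case 1: delta = (26700 × 1.28^3) / (3 × (1.72 × 10¹¹) × (5.85 × 10⁻⁵)) = 0.001855 m = 1.855 mm
  Case 2: delta = (23500 × 2.77^3) / (3 × (5.18 × 10¹⁰) × 0.000388) = 0.008284 m = 8.284 mm
  Case 3: delta = (7060 × 1.11^3) / (3 × (1.62 × 10¹¹) × 0.000111) = 0.000179 m = 0.179 mm
  Case 4: delta = (20400 × 2.8^3) / (3 × (9.2 × 10¹⁰) × 0.000662) = 0.002451 m = 2.451 mm
Ordering: 8.284 mm (case 2) > 2.451 mm (case 4) > 1.855 mm (case 1) > 0.179 mm (case 3)
Final answer: 2, 4, 1, 3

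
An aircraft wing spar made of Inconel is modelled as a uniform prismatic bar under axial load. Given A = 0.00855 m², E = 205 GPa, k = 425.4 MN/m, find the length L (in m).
Model: a uniform prismatic bar under axial load, so k = (A·E) / L.
Solve for L: L = (A·E) / k.
Convert to SI units:
  E = 205 GPa = 2.05 × 10¹¹ Pa
  k = 425.4 MN/m = 4.254 × 10⁸ N/m
Substitute:
  L = (0.00855 × (2.05 × 10¹¹)) / (4.254 × 10⁸)
  L = 4.12 m
Final answer: L = 4.12 m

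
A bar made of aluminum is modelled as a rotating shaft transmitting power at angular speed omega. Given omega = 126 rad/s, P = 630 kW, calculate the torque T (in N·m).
Model: a rotating shaft transmitting power at angular speed omega, so P = T·omega.
Solve for T: T = P / omega.
Convert to SI units:
  P = 630 kW = 630000 W
Substitute:
  T = 630000 / 126
  T = 5000 N·m
Final answer: T = 5000 N·m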